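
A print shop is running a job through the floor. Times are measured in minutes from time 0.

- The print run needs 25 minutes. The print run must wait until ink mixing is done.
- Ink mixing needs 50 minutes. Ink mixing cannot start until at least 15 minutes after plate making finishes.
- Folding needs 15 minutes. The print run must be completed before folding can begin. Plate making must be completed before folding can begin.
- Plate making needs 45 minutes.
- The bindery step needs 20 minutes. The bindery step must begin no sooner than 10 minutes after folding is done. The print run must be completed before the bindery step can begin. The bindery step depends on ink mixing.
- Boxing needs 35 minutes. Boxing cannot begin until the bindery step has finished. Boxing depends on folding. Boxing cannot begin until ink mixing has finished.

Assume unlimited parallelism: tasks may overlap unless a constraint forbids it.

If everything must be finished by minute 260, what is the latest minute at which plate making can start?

45

Nothing follows boxing; the deadline of minute 260 is its only limit. It must start by 260 − 35 = minute 225.
The bindery step must finish before boxing (must start by minute 225). With a 20-minute duration, the bindery step must start by 225 − 20 = minute 205.
Folding feeds the bindery step (must start by minute 205, minus 10-minute gap → minute 195); boxing (must start by minute 225). Taking the minimum, folding must finish by minute 195 and start by 195 − 15 = minute 180.
The print run feeds folding (must start by minute 180); the bindery step (must start by minute 205). Taking the minimum, the print run must finish by minute 180 and start by 180 − 25 = minute 155.
Ink mixing has several dependents: the print run (must start by minute 155); the bindery step (must start by minute 205); boxing (must start by minute 225). The earliest of those limits is minute 155, so ink mixing must start by 155 − 50 = minute 105.
Plate making feeds ink mixing (must start by minute 105, minus 15-minute gap → minute 90); folding (must start by minute 180). Taking the minimum, plate making must finish by minute 90 and start by 90 − 45 = minute 45.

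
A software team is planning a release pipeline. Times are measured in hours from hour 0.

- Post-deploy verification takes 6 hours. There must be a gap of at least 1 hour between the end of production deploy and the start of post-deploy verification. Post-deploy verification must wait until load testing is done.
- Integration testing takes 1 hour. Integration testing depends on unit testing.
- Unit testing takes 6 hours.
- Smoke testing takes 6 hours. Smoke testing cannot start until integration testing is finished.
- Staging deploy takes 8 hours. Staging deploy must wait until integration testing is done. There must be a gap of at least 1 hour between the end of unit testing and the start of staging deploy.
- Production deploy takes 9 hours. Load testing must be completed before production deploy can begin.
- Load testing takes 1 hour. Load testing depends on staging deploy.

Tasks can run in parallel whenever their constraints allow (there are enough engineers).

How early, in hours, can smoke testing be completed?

Nothing blocks unit testing, so it runs from hour 0 to hour 6.
After unit testing (finishes hour 6), integration testing can start at hour 6 and finishes at hour 7.
Smoke testing cannot begin until integration testing (finishes hour 7). It runs from hour 7 to 7 + 6 = hour 13.

13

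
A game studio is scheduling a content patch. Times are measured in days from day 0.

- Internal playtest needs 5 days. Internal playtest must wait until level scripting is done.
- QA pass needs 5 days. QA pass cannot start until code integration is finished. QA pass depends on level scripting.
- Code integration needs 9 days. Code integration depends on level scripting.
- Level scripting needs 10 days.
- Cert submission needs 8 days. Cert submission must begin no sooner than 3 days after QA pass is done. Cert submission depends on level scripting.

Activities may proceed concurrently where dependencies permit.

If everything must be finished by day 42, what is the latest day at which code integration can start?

Cert submission has no dependents, so it just needs to finish by day 42. Starting by 42 − 8 = day 34 achieves that.
QA pass has to be done before cert submission (must start by day 34, minus 3-day gap → day 31). That means finishing by day 31, i.e. starting by 31 − 5 = day 26.
Code integration has to be done before QA pass (must start by day 26). That means finishing by day 26, i.e. starting by 26 − 9 = day 17.

17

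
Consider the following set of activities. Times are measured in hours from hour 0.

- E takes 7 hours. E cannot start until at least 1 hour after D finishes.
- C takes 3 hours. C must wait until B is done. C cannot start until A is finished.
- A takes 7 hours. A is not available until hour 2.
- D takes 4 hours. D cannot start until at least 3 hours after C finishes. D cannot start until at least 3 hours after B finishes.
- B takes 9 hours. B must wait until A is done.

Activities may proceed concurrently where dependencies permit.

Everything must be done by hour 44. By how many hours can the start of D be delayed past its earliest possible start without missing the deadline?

8

After its own release at hour 2, A can start at hour 2 and finishes at hour 9.
B cannot begin until A (finishes hour 9). It runs from hour 9 to 9 + 9 = hour 18.
C has to wait for B (finishes hour 18); A (finishes hour 9). The latest of these is hour 18, so C runs hour 18 to 18 + 3 = hour 21.
D has to wait for C (finishes hour 21, plus 3-hour gap → hour 24); B (finishes hour 18, plus 3-hour gap → hour 21). The latest of these is hour 24, so D runs hour 24 to 24 + 4 = hour 28.

Working backward from the deadline:
E must finish by hour 44; it takes 7 hours, so it must start by 44 − 7 = hour 37.
D has to be done before E (must start by hour 37, minus 1-hour gap → hour 36). That means finishing by hour 36, i.e. starting by 36 − 4 = hour 32.
So D can start as early as hour 24 and as late as hour 32, giving 32 − 24 = 8 hours of slack.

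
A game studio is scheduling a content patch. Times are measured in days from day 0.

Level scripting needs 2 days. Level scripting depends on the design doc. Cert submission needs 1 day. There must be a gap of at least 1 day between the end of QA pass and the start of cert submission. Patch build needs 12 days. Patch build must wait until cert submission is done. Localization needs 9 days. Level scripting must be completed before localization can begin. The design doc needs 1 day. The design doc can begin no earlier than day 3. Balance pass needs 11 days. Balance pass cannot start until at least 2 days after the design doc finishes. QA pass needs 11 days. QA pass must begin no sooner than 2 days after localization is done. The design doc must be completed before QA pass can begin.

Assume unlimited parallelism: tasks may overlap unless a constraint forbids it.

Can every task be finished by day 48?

After its own release at day 3, the design doc can start at day 3 and finishes at day 4.
After the design doc (finishes day 4, plus 2-day gap → day 6), balance pass can start at day 6 and finishes at day 17.
After the design doc (finishes day 4), level scripting can start at day 4 and finishes at day 6.
Localization cannot begin until level scripting (finishes day 6). It runs from day 6 to 6 + 9 = day 15.
QA pass needs all of localization (finishes day 15, plus 2-day gap → day 17); the design doc (finishes day 4). That puts its earliest start at day 17; it finishes at 17 + 11 = day 28.
Cert submission cannot begin until QA pass (finishes day 28, plus 1-day gap → day 29). It runs from day 29 to 29 + 1 = day 30.
Patch build waits on cert submission (finishes day 30), so it starts at day 30 and finishes at 30 + 12 = day 42.
Every task is finished by day 42, which is no later than the deadline of 48, so the schedule is feasible.

Yes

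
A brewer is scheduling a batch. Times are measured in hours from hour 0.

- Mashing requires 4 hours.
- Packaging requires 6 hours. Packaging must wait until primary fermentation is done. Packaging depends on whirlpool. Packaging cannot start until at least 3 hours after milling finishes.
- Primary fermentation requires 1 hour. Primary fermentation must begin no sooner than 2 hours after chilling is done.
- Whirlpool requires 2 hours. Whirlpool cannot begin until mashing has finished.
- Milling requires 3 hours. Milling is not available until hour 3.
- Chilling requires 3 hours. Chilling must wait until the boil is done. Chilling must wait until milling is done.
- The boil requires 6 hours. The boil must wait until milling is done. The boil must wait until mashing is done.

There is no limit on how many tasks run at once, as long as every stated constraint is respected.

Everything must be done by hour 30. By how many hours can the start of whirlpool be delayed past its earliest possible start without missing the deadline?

18

Mashing has no prerequisites, so it starts at hour 0 and finishes at hour 4.
After mashing (finishes hour 4), whirlpool can start at hour 4 and finishes at hour 6.

Working backward from the deadline:
Packaging has no dependents, so it just needs to finish by hour 30. Starting by 30 − 6 = hour 24 achieves that.
Whirlpool has to be done before packaging (must start by hour 24). That means finishing by hour 24, i.e. starting by 24 − 2 = hour 22.
So whirlpool can start as early as hour 4 and as late as hour 22, giving 22 − 4 = 18 hours of slack.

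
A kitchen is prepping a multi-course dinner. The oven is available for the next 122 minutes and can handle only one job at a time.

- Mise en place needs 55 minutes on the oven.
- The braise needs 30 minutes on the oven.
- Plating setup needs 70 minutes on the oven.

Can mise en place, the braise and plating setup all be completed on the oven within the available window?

Running back to back, the jobs need 55 + 30 + 70 = 155 minutes on the oven.
Since 155 > 122, they cannot all fit.

No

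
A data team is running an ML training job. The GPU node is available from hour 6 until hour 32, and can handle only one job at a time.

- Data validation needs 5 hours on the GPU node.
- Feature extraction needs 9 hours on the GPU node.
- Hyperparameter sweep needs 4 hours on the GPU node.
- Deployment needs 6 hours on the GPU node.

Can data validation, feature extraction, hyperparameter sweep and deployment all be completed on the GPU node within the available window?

Yes

The GPU node window is 32 − 6 = 26 hours.
Running back to back, the jobs need 5 + 9 + 4 + 6 = 24 hours on the GPU node.
Since 24 ≤ 26, they fit within the window.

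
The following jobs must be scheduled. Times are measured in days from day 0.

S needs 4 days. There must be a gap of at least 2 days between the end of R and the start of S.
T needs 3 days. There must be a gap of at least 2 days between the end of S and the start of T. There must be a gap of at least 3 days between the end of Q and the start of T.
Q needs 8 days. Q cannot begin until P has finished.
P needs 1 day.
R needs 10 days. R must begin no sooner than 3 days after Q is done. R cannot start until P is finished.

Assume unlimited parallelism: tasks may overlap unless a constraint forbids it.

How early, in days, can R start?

12

P can start immediately at day 0; it finishes at day 1.
After P (finishes day 1), Q can start at day 1 and finishes at day 9.
R waits on Q (finishes day 9, plus 3-day gap → day 12); P (finishes day 1). The latest of these is day 12, which is the earliest R can start.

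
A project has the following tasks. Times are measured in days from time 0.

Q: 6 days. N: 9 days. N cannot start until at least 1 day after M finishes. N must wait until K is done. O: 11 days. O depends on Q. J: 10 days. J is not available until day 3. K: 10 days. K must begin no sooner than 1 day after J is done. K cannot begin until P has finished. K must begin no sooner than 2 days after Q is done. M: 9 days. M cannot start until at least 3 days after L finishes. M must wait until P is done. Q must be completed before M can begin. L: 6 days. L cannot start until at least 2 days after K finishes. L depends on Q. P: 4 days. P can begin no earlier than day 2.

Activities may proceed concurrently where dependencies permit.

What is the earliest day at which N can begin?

Q has no prerequisites, so it starts at day 0 and finishes at day 6.
P cannot begin until its own release at day 2. It runs from day 2 to 2 + 4 = day 6.
After its own release at day 3, J can start at day 3 and finishes at day 13.
K needs all of J (finishes day 13, plus 1-day gap → day 14); P (finishes day 6); Q (finishes day 6, plus 2-day gap → day 8). That puts its earliest start at day 14; it finishes at 14 + 10 = day 24.
L has to wait for K (finishes day 24, plus 2-day gap → day 26); Q (finishes day 6). The latest of these is day 26, so L runs day 26 to 26 + 6 = day 32.
For M: L (finishes day 32, plus 3-day gap → day 35); P (finishes day 6); Q (finishes day 6). Taking the maximum gives a start of day 35, and it finishes at 35 + 9 = day 44.
N waits on M (finishes day 44, plus 1-day gap → day 45); K (finishes day 24). The latest of these is day 45, which is the earliest N can start.

45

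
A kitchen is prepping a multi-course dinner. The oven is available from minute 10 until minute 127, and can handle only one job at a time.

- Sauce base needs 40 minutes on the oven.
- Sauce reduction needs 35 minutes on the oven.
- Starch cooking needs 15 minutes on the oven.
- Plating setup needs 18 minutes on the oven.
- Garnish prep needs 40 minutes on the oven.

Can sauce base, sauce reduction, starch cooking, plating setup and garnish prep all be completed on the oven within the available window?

No

The oven window is 127 − 10 = 117 minutes.
Running back to back, the jobs need 40 + 35 + 15 + 18 + 40 = 148 minutes on the oven.
Since 148 > 117, they cannot all fit.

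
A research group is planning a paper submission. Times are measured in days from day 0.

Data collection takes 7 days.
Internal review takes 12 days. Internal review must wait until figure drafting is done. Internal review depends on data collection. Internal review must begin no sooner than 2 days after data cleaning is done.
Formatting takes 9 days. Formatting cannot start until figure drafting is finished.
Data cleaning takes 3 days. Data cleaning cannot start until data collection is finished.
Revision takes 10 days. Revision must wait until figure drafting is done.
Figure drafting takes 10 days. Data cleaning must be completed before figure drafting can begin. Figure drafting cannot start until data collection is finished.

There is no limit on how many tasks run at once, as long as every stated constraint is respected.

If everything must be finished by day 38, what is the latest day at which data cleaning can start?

To finish by day 38, internal review (duration 12) must start no later than day 26.
Revision must finish by day 38; it takes 10 days, so it must start by 38 − 10 = day 28.
Formatting has no dependents, so it just needs to finish by day 38. Starting by 38 − 9 = day 29 achieves that.
Figure drafting feeds internal review (must start by day 26); revision (must start by day 28); formatting (must start by day 29). Taking the minimum, figure drafting must finish by day 26 and start by 26 − 10 = day 16.
Data cleaning has several dependents: figure drafting (must start by day 16); internal review (must start by day 26, minus 2-day gap → day 24). The earliest of those limits is day 16, so data cleaning must start by 16 − 3 = day 13.

13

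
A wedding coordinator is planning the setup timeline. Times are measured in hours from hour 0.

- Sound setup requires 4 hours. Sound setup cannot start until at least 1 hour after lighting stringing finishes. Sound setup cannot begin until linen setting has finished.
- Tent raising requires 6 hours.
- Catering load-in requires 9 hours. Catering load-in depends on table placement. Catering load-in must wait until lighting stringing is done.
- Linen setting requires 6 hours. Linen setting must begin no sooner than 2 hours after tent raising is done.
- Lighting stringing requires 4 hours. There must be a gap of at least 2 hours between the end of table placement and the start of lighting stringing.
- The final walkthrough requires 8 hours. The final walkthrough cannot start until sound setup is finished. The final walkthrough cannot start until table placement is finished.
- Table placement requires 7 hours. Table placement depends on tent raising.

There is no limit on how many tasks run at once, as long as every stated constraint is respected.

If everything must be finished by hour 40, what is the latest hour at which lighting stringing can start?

23

Nothing follows the final walkthrough; the deadline of hour 40 is its only limit. It must start by 40 − 8 = hour 32.
Since the final walkthrough (must start by hour 32) depends on it, sound setup must finish by hour 32. Backing off its 4-hour duration gives a latest start of hour 28.
To finish by hour 40, catering load-in (duration 9) must start no later than hour 31.
Lighting stringing has several dependents: sound setup (must start by hour 28, minus 1-hour gap → hour 27); catering load-in (must start by hour 31). The earliest of those limits is hour 27, so lighting stringing must start by 27 − 4 = hour 23.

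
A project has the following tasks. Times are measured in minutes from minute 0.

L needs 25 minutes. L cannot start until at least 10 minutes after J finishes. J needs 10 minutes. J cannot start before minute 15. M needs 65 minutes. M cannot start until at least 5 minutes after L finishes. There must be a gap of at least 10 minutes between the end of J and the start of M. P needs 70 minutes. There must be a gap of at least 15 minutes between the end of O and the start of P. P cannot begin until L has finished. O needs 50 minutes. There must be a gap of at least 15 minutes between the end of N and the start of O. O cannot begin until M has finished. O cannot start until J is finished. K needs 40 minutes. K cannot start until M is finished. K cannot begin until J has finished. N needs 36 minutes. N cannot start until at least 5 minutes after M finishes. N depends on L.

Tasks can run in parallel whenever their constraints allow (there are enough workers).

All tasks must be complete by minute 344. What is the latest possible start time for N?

P must finish by minute 344; it takes 70 minutes, so it must start by 344 − 70 = minute 274.
O feeds into P (must start by minute 274, minus 15-minute gap → minute 259); so O must finish by minute 259 and therefore start by minute 209.
N must finish before O (must start by minute 209, minus 15-minute gap → minute 194). With a 36-minute duration, N must start by 194 − 36 = minute 158.

158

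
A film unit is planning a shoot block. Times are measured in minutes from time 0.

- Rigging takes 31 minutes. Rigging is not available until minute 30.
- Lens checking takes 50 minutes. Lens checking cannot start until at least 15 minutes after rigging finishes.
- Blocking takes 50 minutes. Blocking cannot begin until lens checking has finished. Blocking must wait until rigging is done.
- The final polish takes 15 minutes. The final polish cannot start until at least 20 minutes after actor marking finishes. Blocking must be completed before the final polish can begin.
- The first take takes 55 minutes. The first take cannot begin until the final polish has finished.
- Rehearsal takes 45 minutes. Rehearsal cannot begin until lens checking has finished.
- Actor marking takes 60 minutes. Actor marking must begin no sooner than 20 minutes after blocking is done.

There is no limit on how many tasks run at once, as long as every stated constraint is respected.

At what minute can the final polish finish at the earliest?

291

After its own release at minute 30, rigging can start at minute 30 and finishes at minute 61.
Lens checking waits on rigging (finishes minute 61, plus 15-minute gap → minute 76), so it starts at minute 76 and finishes at 76 + 50 = minute 126.
Blocking cannot start until lens checking (finishes minute 126); rigging (finishes minute 61). The controlling bound is minute 126, so blocking finishes at 126 + 50 = minute 176.
After blocking (finishes minute 176, plus 20-minute gap → minute 196), actor marking can start at minute 196 and finishes at minute 256.
For the final polish: actor marking (finishes minute 256, plus 20-minute gap → minute 276); blocking (finishes minute 176). Taking the maximum gives a start of minute 276, and it finishes at 276 + 15 = minute 291.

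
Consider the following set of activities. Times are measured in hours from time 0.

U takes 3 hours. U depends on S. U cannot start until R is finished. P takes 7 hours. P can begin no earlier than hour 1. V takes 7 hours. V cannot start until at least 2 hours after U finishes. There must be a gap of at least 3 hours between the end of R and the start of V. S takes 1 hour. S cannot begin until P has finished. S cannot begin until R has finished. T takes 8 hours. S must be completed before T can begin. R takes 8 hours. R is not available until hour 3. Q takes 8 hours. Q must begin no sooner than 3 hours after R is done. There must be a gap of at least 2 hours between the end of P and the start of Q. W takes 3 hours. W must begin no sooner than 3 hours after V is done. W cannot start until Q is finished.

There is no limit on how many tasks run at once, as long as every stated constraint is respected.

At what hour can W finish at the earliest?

30

R cannot begin until its own release at hour 3. It runs from hour 3 to 3 + 8 = hour 11.
P waits on its own release at hour 1, so it starts at hour 1 and finishes at 1 + 7 = hour 8.
S has to wait for P (finishes hour 8); R (finishes hour 11). The latest of these is hour 11, so S runs hour 11 to 11 + 1 = hour 12.
U has to wait for S (finishes hour 12); R (finishes hour 11). The latest of these is hour 12, so U runs hour 12 to 12 + 3 = hour 15.
V cannot start until U (finishes hour 15, plus 2-hour gap → hour 17); R (finishes hour 11, plus 3-hour gap → hour 14). The controlling bound is hour 17, so V finishes at 17 + 7 = hour 24.
Q needs all of R (finishes hour 11, plus 3-hour gap → hour 14); P (finishes hour 8, plus 2-hour gap → hour 10). That puts its earliest start at hour 14; it finishes at 14 + 8 = hour 22.
W needs all of V (finishes hour 24, plus 3-hour gap → hour 27); Q (finishes hour 22). That puts its earliest start at hour 27; it finishes at 27 + 3 = hour 30.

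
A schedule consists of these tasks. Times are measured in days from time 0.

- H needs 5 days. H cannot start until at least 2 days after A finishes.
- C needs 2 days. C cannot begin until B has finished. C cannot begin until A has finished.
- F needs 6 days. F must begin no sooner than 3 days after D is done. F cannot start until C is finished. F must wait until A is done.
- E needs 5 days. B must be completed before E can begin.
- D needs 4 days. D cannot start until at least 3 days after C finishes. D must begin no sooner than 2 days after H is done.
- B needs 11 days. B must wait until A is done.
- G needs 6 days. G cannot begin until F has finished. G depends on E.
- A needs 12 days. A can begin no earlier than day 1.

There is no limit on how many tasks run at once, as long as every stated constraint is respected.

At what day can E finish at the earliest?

A cannot begin until its own release at day 1. It runs from day 1 to 1 + 12 = day 13.
B cannot begin until A (finishes day 13). It runs from day 13 to 13 + 11 = day 24.
After B (finishes day 24), E can start at day 24 and finishes at day 29.

29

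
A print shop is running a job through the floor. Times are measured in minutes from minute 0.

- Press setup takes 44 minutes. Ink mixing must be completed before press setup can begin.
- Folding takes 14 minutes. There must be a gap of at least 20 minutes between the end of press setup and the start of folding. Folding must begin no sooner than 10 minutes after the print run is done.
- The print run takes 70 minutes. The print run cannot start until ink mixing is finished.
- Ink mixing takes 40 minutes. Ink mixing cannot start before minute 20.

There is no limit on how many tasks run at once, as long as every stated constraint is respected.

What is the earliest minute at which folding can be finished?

154

Ink mixing waits on its own release at minute 20, so it starts at minute 20 and finishes at 20 + 40 = minute 60.
The print run cannot begin until ink mixing (finishes minute 60). It runs from minute 60 to 60 + 70 = minute 130.
After ink mixing (finishes minute 60), press setup can start at minute 60 and finishes at minute 104.
Folding has to wait for press setup (finishes minute 104, plus 20-minute gap → minute 124); the print run (finishes minute 130, plus 10-minute gap → minute 140). The latest of these is minute 140, so folding runs minute 140 to 140 + 14 = minute 154.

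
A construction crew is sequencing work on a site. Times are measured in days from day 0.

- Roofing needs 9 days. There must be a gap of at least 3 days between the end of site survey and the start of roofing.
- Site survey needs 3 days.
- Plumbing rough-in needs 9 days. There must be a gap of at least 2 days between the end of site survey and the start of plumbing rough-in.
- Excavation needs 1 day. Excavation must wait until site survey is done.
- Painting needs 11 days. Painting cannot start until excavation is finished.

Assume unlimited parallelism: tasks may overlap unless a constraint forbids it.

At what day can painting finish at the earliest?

Site survey has no prerequisites, so it starts at day 0 and finishes at day 3.
Excavation waits on site survey (finishes day 3), so it starts at day 3 and finishes at 3 + 1 = day 4.
Painting cannot begin until excavation (finishes day 4). It runs from day 4 to 4 + 11 = day 15.

15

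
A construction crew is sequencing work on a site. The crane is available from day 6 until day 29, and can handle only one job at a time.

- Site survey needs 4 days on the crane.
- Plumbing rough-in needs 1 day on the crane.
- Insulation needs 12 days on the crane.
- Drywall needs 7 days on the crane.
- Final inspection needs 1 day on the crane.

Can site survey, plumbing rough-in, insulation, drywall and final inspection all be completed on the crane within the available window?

The crane window is 29 − 6 = 23 days.
Running back to back, the jobs need 4 + 1 + 12 + 7 + 1 = 25 days on the crane.
Since 25 > 23, they cannot all fit.

No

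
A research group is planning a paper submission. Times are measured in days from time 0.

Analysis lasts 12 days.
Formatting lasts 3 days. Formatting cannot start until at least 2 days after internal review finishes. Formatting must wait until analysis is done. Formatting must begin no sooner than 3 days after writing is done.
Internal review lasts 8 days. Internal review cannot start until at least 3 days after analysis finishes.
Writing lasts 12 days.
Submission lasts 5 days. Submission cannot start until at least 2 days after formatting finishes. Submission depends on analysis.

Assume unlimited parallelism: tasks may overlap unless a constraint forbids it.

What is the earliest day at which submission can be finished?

Writing has no prerequisites, so it starts at day 0 and finishes at day 12.
Analysis can start immediately at day 0; it finishes at day 12.
Internal review waits on analysis (finishes day 12, plus 3-day gap → day 15), so it starts at day 15 and finishes at 15 + 8 = day 23.
Formatting cannot start until internal review (finishes day 23, plus 2-day gap → day 25); analysis (finishes day 12); writing (finishes day 12, plus 3-day gap → day 15). The controlling bound is day 25, so formatting finishes at 25 + 3 = day 28.
Submission has to wait for formatting (finishes day 28, plus 2-day gap → day 30); analysis (finishes day 12). The latest of these is day 30, so submission runs day 30 to 30 + 5 = day 35.

35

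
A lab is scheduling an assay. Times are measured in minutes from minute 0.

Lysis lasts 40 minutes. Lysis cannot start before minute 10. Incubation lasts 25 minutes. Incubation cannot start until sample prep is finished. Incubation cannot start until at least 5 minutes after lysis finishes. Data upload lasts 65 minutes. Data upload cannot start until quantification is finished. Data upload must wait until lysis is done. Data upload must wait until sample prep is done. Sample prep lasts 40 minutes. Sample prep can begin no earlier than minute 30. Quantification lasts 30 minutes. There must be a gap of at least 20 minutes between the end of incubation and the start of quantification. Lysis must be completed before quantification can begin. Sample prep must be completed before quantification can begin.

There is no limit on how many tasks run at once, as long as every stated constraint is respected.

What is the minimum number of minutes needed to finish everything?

Lysis waits on its own release at minute 10, so it starts at minute 10 and finishes at 10 + 40 = minute 50.
After its own release at minute 30, sample prep can start at minute 30 and finishes at minute 70.
Incubation has to wait for sample prep (finishes minute 70); lysis (finishes minute 50, plus 5-minute gap → minute 55). The latest of these is minute 70, so incubation runs minute 70 to 70 + 25 = minute 95.
Quantification needs all of incubation (finishes minute 95, plus 20-minute gap → minute 115); lysis (finishes minute 50); sample prep (finishes minute 70). That puts its earliest start at minute 115; it finishes at 115 + 30 = minute 145.
For data upload: quantification (finishes minute 145); lysis (finishes minute 50); sample prep (finishes minute 70). Taking the maximum gives a start of minute 145, and it finishes at 145 + 65 = minute 210.
All tasks are finished once the last one completes. Finish times: Sample prep at 70, Lysis at 50, Incubation at 95, Quantification at 145, Data upload at 210. The latest is minute 210.

210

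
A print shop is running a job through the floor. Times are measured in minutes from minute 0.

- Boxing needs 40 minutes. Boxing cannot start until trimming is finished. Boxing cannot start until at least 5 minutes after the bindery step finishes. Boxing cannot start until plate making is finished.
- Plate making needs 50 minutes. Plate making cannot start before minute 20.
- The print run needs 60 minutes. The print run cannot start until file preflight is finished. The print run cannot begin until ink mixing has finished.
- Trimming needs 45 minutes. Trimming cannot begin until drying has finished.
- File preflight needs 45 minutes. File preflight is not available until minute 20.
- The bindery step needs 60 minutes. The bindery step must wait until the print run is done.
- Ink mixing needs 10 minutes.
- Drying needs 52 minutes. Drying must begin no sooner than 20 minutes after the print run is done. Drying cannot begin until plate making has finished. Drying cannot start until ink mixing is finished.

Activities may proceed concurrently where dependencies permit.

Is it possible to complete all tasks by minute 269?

Ink mixing can start immediately at minute 0; it finishes at minute 10.
Plate making waits on its own release at minute 20, so it starts at minute 20 and finishes at 20 + 50 = minute 70.
After its own release at minute 20, file preflight can start at minute 20 and finishes at minute 65.
The print run cannot start until file preflight (finishes minute 65); ink mixing (finishes minute 10). The controlling bound is minute 65, so the print run finishes at 65 + 60 = minute 125.
The bindery step cannot begin until the print run (finishes minute 125). It runs from minute 125 to 125 + 60 = minute 185.
For drying: the print run (finishes minute 125, plus 20-minute gap → minute 145); plate making (finishes minute 70); ink mixing (finishes minute 10). Taking the maximum gives a start of minute 145, and it finishes at 145 + 52 = minute 197.
Trimming waits on drying (finishes minute 197), so it starts at minute 197 and finishes at 197 + 45 = minute 242.
Boxing cannot start until trimming (finishes minute 242); the bindery step (finishes minute 185, plus 5-minute gap → minute 190); plate making (finishes minute 70). The controlling bound is minute 242, so boxing finishes at 242 + 40 = minute 282.
The earliest everything can be done is minute 282, which is after the deadline of 269, so it is not possible.

No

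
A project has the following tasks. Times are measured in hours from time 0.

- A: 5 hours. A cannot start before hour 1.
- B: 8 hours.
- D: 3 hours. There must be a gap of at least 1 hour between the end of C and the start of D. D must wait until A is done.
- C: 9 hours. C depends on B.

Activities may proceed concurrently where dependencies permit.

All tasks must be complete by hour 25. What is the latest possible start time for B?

4

D must finish by hour 25; it takes 3 hours, so it must start by 25 − 3 = hour 22.
C must finish before D (must start by hour 22, minus 1-hour gap → hour 21). With a 9-hour duration, C must start by 21 − 9 = hour 12.
B has to be done before C (must start by hour 12). That means finishing by hour 12, i.e. starting by 12 − 8 = hour 4.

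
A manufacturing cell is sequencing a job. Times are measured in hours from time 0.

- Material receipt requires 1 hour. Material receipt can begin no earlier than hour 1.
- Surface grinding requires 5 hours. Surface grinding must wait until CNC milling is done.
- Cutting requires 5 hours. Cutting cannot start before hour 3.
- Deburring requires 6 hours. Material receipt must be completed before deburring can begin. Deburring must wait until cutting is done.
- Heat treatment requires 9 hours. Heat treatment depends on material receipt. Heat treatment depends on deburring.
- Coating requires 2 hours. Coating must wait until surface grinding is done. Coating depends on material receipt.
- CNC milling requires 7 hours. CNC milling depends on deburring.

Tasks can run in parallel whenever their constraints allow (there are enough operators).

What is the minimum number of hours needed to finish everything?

Cutting cannot begin until its own release at hour 3. It runs from hour 3 to 3 + 5 = hour 8.
Material receipt cannot begin until its own release at hour 1. It runs from hour 1 to 1 + 1 = hour 2.
Deburring cannot start until material receipt (finishes hour 2); cutting (finishes hour 8). The controlling bound is hour 8, so deburring finishes at 8 + 6 = hour 14.
Heat treatment has to wait for material receipt (finishes hour 2); deburring (finishes hour 14). The latest of these is hour 14, so heat treatment runs hour 14 to 14 + 9 = hour 23.
CNC milling waits on deburring (finishes hour 14), so it starts at hour 14 and finishes at 14 + 7 = hour 21.
After CNC milling (finishes hour 21), surface grinding can start at hour 21 and finishes at hour 26.
For coating: surface grinding (finishes hour 26); material receipt (finishes hour 2). Taking the maximum gives a start of hour 26, and it finishes at 26 + 2 = hour 28.
All tasks are finished once the last one completes. Finish times: Material receipt at 2, Cutting at 8, Deburring at 14, CNC milling at 21, Heat treatment at 23, Surface grinding at 26, Coating at 28. The latest is hour 28.

28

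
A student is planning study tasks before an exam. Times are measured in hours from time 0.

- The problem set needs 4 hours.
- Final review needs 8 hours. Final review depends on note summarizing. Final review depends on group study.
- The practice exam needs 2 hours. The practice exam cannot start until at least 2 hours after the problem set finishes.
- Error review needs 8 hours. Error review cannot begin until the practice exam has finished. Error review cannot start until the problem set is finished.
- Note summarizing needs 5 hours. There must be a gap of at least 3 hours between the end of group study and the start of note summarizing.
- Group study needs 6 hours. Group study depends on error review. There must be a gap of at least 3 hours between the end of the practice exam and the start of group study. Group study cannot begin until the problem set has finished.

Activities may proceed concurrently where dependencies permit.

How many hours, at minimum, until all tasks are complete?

The problem set can start immediately at hour 0; it finishes at hour 4.
The practice exam waits on the problem set (finishes hour 4, plus 2-hour gap → hour 6), so it starts at hour 6 and finishes at 6 + 2 = hour 8.
For error review: the practice exam (finishes hour 8); the problem set (finishes hour 4). Taking the maximum gives a start of hour 8, and it finishes at 8 + 8 = hour 16.
Group study cannot start until error review (finishes hour 16); the practice exam (finishes hour 8, plus 3-hour gap → hour 11); the problem set (finishes hour 4). The controlling bound is hour 16, so group study finishes at 16 + 6 = hour 22.
After group study (finishes hour 22, plus 3-hour gap → hour 25), note summarizing can start at hour 25 and finishes at hour 30.
For final review: note summarizing (finishes hour 30); group study (finishes hour 22). Taking the maximum gives a start of hour 30, and it finishes at 30 + 8 = hour 38.
All tasks are finished once the last one completes. Finish times: The problem set at 4, The practice exam at 8, Error review at 16, Group study at 22, Note summarizing at 30, Final review at 38. The latest is hour 38.

38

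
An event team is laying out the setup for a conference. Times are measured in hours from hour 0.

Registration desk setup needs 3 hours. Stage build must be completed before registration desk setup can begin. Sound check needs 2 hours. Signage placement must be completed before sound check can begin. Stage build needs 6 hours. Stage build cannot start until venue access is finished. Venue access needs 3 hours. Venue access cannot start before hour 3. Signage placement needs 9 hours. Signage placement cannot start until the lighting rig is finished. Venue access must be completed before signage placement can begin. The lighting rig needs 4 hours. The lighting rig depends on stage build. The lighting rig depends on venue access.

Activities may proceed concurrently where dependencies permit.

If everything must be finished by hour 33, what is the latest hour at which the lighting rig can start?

18

Sound check has no dependents, so it just needs to finish by hour 33. Starting by 33 − 2 = hour 31 achieves that.
Signage placement must finish before sound check (must start by hour 31). With a 9-hour duration, signage placement must start by 31 − 9 = hour 22.
The lighting rig feeds into signage placement (must start by hour 22); so the lighting rig must finish by hour 22 and therefore start by hour 18.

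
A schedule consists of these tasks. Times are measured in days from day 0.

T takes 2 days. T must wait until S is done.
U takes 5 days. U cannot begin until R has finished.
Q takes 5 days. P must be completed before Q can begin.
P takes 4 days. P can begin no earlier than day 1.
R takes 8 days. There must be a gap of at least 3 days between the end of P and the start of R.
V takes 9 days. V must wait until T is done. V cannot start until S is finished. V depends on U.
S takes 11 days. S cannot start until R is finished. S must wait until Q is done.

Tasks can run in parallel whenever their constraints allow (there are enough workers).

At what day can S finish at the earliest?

27

P cannot begin until its own release at day 1. It runs from day 1 to 1 + 4 = day 5.
R cannot begin until P (finishes day 5, plus 3-day gap → day 8). It runs from day 8 to 8 + 8 = day 16.
Q waits on P (finishes day 5), so it starts at day 5 and finishes at 5 + 5 = day 10.
S needs all of R (finishes day 16); Q (finishes day 10). That puts its earliest start at day 16; it finishes at 16 + 11 = day 27.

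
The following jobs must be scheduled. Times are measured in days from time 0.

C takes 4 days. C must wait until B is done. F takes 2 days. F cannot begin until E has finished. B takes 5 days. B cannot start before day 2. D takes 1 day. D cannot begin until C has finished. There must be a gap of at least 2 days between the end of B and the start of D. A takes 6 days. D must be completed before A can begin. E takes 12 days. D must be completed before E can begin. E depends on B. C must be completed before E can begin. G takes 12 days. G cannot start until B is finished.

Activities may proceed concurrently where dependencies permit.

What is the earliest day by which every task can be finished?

B cannot begin until its own release at day 2. It runs from day 2 to 2 + 5 = day 7.
After B (finishes day 7), G can start at day 7 and finishes at day 19.
After B (finishes day 7), C can start at day 7 and finishes at day 11.
D has to wait for C (finishes day 11); B (finishes day 7, plus 2-day gap → day 9). The latest of these is day 11, so D runs day 11 to 11 + 1 = day 12.
E cannot start until D (finishes day 12); B (finishes day 7); C (finishes day 11). The controlling bound is day 12, so E finishes at 12 + 12 = day 24.
After E (finishes day 24), F can start at day 24 and finishes at day 26.
A waits on D (finishes day 12), so it starts at day 12 and finishes at 12 + 6 = day 18.
All tasks are finished once the last one completes. Finish times: A at 18, B at 7, C at 11, D at 12, E at 24, F at 26, G at 19. The latest is day 26.

26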